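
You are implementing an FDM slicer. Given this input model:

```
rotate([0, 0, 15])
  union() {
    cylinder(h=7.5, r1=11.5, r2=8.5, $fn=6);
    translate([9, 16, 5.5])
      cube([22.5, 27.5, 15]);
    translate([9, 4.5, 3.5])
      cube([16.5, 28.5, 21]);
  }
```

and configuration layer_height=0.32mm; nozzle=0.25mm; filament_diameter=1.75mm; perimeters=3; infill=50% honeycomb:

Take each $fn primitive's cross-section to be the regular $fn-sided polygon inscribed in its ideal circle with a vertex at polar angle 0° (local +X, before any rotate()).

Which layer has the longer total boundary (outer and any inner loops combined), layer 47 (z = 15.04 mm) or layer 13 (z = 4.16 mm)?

Layer 47 (z = 15.04): the cone is absent (z outside [0, 7.5]); the cube at (9, 16) (footprint 22.5×27.5) is included at this height (perimeter 100.00 mm); the cube at (9, 4.5) (footprint 16.5×28.5) is included at this height (perimeter 90.00 mm); Taking the union: the regions partially overlap (shared area 280.50 mm²), so the edge portions inside another operand are dropped and the merged outline is re-measured after clipping — boundary = 123.00 mm; (rotated 15° about Z; rotation is an isometry so areas/perimeters/island counts are preserved). So its perimeter = 123.00 mm. Layer 13 (z = 4.16): the cone (r1=11.5→r2=8.5) has section circumradius 9.836 here — a regular 6-gon (perimeter = 2·6·9.836·sin(180°/6) = 59.02 mm); the cube at (9, 16) does not reach this height (z outside [5.5, 20.5]); the 16.5×28.5 cube at (9, 4.5) contributes its full rectangle (perimeter 90.00 mm); Taking the union: the 2 present regions are separate (no shared area or edge), so areas and boundary lengths simply add and each stays a separate island — boundary = 149.02 mm; (rotated 15° about Z; rotation is an isometry so areas/perimeters/island counts are preserved). So its perimeter = 149.02 mm. Layer 13 is larger (149.02 vs 123.00 mm).

layer 13 (z = 4.16 mm)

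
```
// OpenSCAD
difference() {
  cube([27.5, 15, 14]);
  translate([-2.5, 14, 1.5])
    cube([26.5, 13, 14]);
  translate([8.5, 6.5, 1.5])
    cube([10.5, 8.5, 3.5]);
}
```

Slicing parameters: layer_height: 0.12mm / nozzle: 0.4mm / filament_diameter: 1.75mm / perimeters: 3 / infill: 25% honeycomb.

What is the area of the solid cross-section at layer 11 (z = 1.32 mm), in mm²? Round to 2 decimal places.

At z = 1.32 mm: the cube (footprint 27.5×15) is included at this height (area 412.50 mm²); the cube at (-2.5, 14) does not reach this height (z outside [1.5, 15.5]); the cube at (8.5, 6.5) is absent (z outside [1.5, 5]); Taking the first minus the rest: none of the subtracted shapes is present at this height, so the 27.5×15 cube is unchanged — area = 412.50 mm². Overall, the cross-section is a single solid region. Net area = 412.50 mm².

412.50 mm²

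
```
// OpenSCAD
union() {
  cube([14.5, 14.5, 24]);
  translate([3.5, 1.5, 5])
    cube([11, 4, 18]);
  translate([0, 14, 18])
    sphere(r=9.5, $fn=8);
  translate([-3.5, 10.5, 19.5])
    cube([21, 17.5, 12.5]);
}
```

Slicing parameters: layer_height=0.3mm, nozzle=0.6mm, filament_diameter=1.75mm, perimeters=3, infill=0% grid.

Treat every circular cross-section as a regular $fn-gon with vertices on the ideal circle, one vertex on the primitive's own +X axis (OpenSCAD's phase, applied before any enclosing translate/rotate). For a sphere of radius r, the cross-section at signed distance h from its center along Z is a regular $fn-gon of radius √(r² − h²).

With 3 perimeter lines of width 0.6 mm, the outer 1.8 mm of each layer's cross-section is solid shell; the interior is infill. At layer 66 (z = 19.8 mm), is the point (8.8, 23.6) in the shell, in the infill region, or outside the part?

infill

At z = 19.8 mm: the cube (footprint 14.5×14.5) is included at this height; the 11×4 cube at (3.5, 1.5) contributes its full rectangle; the r=9.5 sphere at (0, 14) contributes a regular 8-gon of circumradius √(9.5²−1.8²) = 9.328; the 21×17.5 cube at (-3.5, 10.5) contributes its full rectangle; Merging all regions: the regions partially overlap (shared area 267.41 mm²), so overlapping operands fuse into one piece — 1 connected region. Overall, the cross-section is a single solid region. The nearest boundary edge runs (-3.50, 28.00)→(17.50, 28.00); distance from the point to it = 4.40 mm. The point is inside the cross-section and 4.40 mm from the nearest boundary — more than the 1.8 mm shell width (3 × 0.6), so it's in the infill interior.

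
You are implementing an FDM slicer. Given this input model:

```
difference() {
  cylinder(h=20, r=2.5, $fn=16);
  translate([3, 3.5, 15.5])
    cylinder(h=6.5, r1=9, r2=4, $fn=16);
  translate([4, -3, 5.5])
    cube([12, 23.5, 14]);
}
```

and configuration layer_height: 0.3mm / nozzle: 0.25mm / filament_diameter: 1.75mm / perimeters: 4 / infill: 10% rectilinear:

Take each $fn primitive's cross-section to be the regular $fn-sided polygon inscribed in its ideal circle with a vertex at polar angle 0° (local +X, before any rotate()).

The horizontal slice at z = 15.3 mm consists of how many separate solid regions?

At z = 15.3 mm: the cylinder: section is a regular 16-gon, circumradius r=2.5; the cone at (3, 3.5) does not reach this height (z outside [15.5, 22]); the cube at (4, -3) (footprint 12×23.5) is included at this height; Subtracting the remaining from the first: starting from the r=2.5 cylinder, the 12×23.5 cube at (4, -3) misses the remaining region (no effect) — 1 connected region. The result has 1 disconnected region.

1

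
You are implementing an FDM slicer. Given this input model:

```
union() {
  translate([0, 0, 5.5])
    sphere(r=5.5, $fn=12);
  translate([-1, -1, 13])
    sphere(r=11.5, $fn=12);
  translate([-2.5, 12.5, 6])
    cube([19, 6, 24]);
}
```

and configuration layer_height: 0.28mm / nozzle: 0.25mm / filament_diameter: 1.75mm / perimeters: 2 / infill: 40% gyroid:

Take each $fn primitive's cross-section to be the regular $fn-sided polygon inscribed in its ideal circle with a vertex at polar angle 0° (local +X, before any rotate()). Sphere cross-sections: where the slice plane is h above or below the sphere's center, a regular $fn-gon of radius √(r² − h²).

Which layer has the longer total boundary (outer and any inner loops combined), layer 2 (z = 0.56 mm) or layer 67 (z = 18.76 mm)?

layer 67 (z = 18.76 mm)

Layer 2 (z = 0.56): the sphere: section is a regular 12-gon, circumradius = √(r²−h²) = √(5.5²−4.94²) = 2.418 (perimeter = 2·12·2.418·sin(180°/12) = 15.02 mm); the sphere at (-1, -1) does not reach this height (|z−center|=12.440 > r=11.5); the cube at (-2.5, 12.5) is not intersected at this z (z outside [6, 30]); Merging all regions: only the r=5.5 sphere is present, so the union is just that shape — boundary = 15.02 mm. So its perimeter = 15.02 mm. Layer 67 (z = 18.76): the sphere does not reach this height (|z−center|=13.260 > r=5.5); the r=11.5 sphere at (-1, -1) slices to a regular 12-gon of circumradius 9.954 (√(r²−h²) with h=5.76 from center) (perimeter = 2·12·9.954·sin(180°/12) = 61.83 mm); the cube at (-2.5, 12.5) is present — its section is the full 19×6 rectangle (perimeter 50.00 mm); Combining (union): the 2 present regions are separate (no shared area or edge), so areas and boundary lengths simply add and each stays a separate island — boundary = 111.83 mm. So its perimeter = 111.83 mm. Layer 67 is larger (111.83 vs 15.02 mm).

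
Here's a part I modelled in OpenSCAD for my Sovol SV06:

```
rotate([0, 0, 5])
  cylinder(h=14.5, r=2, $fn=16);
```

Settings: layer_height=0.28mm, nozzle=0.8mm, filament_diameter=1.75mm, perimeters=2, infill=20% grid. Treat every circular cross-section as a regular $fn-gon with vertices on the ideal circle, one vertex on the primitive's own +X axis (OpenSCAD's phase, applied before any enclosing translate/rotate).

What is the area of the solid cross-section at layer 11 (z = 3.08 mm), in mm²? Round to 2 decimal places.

12.25 mm²

At z = 3.08 mm: the r=2 cylinder gives a regular 16-gon of circumradius 2 (constant along its height) (area = (16/2)·2.000²·sin(360°/16) = 12.25 mm²); (whole slice rotated 5° about Z — lengths, areas and connectivity unchanged). Overall, the cross-section is a single solid region. Net area = 12.25 mm².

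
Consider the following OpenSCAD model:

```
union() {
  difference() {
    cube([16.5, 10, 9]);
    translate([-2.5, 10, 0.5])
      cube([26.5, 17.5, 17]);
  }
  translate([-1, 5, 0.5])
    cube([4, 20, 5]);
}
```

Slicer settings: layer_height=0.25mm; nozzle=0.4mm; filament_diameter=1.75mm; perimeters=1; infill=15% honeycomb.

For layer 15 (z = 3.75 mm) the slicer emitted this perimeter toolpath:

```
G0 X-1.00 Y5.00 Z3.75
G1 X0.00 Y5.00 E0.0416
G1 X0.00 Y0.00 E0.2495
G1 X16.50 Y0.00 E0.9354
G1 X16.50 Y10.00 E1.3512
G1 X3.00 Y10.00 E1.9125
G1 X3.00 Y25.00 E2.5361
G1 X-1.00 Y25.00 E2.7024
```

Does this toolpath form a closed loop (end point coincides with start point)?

Start point (G0): (-1.00, 5.00). End point (last G1): the path does not return to the start — open.

no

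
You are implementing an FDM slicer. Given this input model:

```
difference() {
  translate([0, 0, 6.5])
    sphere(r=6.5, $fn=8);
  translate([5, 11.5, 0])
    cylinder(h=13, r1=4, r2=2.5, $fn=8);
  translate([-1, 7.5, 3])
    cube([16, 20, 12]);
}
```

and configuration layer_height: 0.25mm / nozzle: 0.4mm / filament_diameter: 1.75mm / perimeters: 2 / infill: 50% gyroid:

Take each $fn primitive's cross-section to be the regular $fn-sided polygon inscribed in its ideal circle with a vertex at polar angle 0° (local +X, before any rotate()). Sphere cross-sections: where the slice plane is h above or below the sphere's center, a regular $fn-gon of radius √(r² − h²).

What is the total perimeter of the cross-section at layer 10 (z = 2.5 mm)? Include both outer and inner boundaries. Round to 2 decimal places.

31.37 mm

At z = 2.5 mm: the sphere: section is a regular 8-gon, circumradius = √(r²−h²) = √(6.5²−4²) = 5.123 (perimeter = 2·8·5.123·sin(180°/8) = 31.37 mm); the cone at (5, 11.5) contributes a regular 8-gon of circumradius 3.712 (interpolated between r1=4 and r2=2.5 at t=0.192) (perimeter = 2·8·3.712·sin(180°/8) = 22.73 mm); the cube at (-1, 7.5) is absent (z outside [3, 15]); After the difference (first − rest): starting from the r=6.5 sphere, the cone at (5, 11.5) misses the remaining region (no effect) — boundary = 31.37 mm. Overall, the cross-section is a single solid region. Total boundary length (outer) = 31.37 mm.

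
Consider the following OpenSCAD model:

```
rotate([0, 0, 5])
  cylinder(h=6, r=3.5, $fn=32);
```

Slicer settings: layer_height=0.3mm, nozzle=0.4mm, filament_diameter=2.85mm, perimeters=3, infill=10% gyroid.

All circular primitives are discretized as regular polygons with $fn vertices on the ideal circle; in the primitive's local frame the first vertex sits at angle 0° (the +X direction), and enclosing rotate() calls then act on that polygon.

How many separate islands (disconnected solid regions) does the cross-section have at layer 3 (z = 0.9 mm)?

1

At z = 0.9 mm: the r=3.5 cylinder gives a regular 32-gon of circumradius 3.5 (constant along its height); (whole slice rotated 5° about Z — lengths, areas and connectivity unchanged). Overall, the cross-section is a single solid region. Island count = 1.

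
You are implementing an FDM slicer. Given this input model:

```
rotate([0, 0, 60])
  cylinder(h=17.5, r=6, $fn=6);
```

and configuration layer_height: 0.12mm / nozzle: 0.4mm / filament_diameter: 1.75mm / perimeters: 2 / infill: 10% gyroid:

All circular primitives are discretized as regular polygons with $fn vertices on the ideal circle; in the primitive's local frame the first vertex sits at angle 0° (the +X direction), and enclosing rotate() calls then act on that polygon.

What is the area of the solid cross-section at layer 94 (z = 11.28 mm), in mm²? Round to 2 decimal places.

93.53 mm²

At z = 11.28 mm: the r=6 cylinder gives a regular 6-gon of circumradius 6 (constant along its height) (area = (6/2)·6.000²·sin(360°/6) = 93.53 mm²); (rotated 60° about Z; rotation is an isometry so areas/perimeters/island counts are preserved). Overall, the cross-section is a single solid region. Net area = 93.53 mm².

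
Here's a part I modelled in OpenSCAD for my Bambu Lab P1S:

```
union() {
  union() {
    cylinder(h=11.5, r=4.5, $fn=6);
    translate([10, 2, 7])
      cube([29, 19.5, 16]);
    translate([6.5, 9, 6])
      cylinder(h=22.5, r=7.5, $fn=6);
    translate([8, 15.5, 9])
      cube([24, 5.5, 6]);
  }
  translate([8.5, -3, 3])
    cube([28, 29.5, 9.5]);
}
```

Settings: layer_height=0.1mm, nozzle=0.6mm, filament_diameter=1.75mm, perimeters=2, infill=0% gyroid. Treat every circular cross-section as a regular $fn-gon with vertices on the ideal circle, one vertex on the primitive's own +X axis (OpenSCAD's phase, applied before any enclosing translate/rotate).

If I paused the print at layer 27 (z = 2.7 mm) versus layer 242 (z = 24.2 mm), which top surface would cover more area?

Layer 27 (z = 2.7): the r=4.5 cylinder gives a regular 6-gon of circumradius 4.5 (constant along its height) (area = (6/2)·4.500²·sin(360°/6) = 52.61 mm²); the cube at (10, 2) is not intersected at this z (z outside [7, 23]); the cylinder at (6.5, 9) does not reach this height (z outside [6, 28.5]); the cube at (8, 15.5) is not intersected at this z (z outside [9, 15]); Combining (union): only the r=4.5 cylinder is present, so the union is just that shape — area = 52.61 mm²; the cube at (8.5, -3) is not intersected at this z (z outside [3, 12.5]); Taking the union: only that combined region is present, so the union is just that shape — area = 52.61 mm². So its area = 52.61 mm². Layer 242 (z = 24.2): the cylinder does not reach this height (z outside [0, 11.5]); the cube at (10, 2) is absent (z outside [7, 23]); the cylinder at (6.5, 9): section is a regular 6-gon, circumradius r=7.5 (area = (6/2)·7.500²·sin(360°/6) = 146.14 mm²); the cube at (8, 15.5) does not reach this height (z outside [9, 15]); Taking the union: only the r=7.5 cylinder at (6.5, 9) is present, so the union is just that shape — area = 146.14 mm²; the cube at (8.5, -3) is not intersected at this z (z outside [3, 12.5]); Merging all regions: only that combined region is present, so the union is just that shape — area = 146.14 mm². So its area = 146.14 mm². Layer 242 is larger (146.14 vs 52.61 mm²).

layer 242 (z = 24.2 mm)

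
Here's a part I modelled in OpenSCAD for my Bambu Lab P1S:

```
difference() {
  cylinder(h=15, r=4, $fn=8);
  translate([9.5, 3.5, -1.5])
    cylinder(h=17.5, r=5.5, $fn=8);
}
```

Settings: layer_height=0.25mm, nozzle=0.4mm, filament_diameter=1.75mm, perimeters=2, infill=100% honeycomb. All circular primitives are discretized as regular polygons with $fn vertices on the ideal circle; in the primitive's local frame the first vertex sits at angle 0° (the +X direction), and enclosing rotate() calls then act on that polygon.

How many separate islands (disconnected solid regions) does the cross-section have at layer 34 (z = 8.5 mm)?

At z = 8.5 mm: the r=4 cylinder contributes a regular 8-gon of circumradius 4; the r=5.5 cylinder at (9.5, 3.5) gives a regular 8-gon of circumradius 5.5 (constant along its height); Taking the first minus the rest: starting from the r=4 cylinder, the r=5.5 cylinder at (9.5, 3.5) misses the remaining region (no effect) — 1 connected region. Overall, the cross-section is a single solid region. Island count = 1.

1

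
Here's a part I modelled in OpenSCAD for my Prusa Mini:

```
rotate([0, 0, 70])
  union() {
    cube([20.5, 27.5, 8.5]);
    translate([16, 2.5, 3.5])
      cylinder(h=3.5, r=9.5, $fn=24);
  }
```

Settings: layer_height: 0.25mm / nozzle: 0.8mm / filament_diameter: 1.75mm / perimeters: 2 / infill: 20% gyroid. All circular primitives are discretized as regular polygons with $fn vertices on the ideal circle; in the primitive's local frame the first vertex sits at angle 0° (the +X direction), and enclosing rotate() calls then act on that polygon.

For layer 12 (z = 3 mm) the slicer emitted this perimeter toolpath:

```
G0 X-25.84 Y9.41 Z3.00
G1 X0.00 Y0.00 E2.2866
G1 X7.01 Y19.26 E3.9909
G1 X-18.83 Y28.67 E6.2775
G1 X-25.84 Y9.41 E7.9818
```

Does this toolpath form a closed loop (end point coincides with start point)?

Start point (G0): (-25.84, 9.41). End point (last G1): the path returns to the start — closed.

yes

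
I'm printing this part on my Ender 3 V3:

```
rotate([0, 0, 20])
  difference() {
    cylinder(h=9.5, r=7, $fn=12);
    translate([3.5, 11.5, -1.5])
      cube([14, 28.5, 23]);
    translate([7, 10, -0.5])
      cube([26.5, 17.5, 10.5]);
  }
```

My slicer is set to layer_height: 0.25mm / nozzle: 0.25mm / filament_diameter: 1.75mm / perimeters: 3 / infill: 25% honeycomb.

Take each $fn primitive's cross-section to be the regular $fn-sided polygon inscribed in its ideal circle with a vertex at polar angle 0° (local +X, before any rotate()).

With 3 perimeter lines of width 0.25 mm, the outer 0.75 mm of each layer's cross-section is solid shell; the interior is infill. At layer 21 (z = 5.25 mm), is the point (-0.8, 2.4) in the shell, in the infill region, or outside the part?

At z = 5.25 mm: the r=7 cylinder contributes a regular 12-gon of circumradius 7; the cube at (3.5, 11.5) (footprint 14×28.5) is included at this height; the cube at (7, 10) is present — its section is the full 26.5×17.5 rectangle; After the difference (first − rest): starting from the r=7 cylinder, the 14×28.5 cube at (3.5, 11.5) misses the remaining region (no effect); the 26.5×17.5 cube at (7, 10) misses the remaining region (no effect) — 1 connected region; (rotated 20° about Z; rotation is an isometry so areas/perimeters/island counts are preserved). Overall, the cross-section is a single solid region. Undo the 20° rotation: the query point maps to (0.069, 2.529) in the un-rotated model frame. The nearest boundary edge runs (0.00, 7.00)→(3.50, 6.06); distance from the point to it = 4.30 mm. The point is inside the cross-section and 4.30 mm from the nearest boundary — more than the 0.75 mm shell width (3 × 0.25), so it's in the infill interior.

infill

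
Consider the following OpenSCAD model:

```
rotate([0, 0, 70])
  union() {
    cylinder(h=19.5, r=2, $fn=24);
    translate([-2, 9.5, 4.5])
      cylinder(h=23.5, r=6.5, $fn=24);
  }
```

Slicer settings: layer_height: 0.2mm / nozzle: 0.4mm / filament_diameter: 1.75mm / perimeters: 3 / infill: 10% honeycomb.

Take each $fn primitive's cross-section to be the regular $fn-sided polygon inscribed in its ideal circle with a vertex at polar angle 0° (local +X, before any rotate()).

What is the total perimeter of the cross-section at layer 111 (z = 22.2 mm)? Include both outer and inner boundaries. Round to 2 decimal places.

40.72 mm

At z = 22.2 mm: the cylinder does not reach this height (z outside [0, 19.5]); the r=6.5 cylinder at (-2, 9.5) gives a regular 24-gon of circumradius 6.5 (constant along its height) (perimeter = 2·24·6.500·sin(180°/24) = 40.72 mm); Taking the union: only the r=6.5 cylinder at (-2, 9.5) is present, so the union is just that shape — boundary = 40.72 mm; (rotated 70° about Z; rotation is an isometry so areas/perimeters/island counts are preserved). Overall, the cross-section is a single solid region. Total boundary length (outer) = 40.72 mm.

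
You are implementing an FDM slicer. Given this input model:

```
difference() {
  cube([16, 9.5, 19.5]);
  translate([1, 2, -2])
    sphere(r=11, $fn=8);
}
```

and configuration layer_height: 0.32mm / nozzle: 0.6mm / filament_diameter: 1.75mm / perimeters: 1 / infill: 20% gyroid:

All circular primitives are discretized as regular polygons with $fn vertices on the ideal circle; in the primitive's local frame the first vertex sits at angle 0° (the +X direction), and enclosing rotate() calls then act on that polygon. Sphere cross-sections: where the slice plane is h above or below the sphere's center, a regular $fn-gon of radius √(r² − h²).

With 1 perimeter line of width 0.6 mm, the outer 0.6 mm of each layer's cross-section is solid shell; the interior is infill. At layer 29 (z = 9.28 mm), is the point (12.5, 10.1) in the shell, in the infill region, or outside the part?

At z = 9.28 mm: the cube is present — its section is the full 16×9.5 rectangle; the sphere at (1, 2) does not reach this height (|z−center|=11.280 > r=11); Taking the first minus the rest: none of the subtracted shapes is present at this height, so the 16×9.5 cube is unchanged — 1 connected region. Overall, the cross-section is a single solid region. The nearest boundary edge runs (16.00, 9.50)→(0.00, 9.50); distance from the point to it = 0.60 mm. The point is not inside any of the regions above, so it lies outside the cross-section (0.60 mm from the nearest boundary).

outside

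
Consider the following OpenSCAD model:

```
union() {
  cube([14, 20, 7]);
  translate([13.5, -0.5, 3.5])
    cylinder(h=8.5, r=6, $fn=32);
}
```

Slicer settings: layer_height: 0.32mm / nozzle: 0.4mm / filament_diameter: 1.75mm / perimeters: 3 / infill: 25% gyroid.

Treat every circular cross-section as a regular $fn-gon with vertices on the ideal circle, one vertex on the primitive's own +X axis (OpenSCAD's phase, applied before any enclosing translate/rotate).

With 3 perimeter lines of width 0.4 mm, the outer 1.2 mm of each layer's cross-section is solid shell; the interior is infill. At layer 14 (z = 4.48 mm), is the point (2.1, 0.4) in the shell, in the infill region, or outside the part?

At z = 4.48 mm: the 14×20 cube contributes its full rectangle; the r=6 cylinder at (13.5, -0.5) gives a regular 32-gon of circumradius 6 (constant along its height); Merging all regions: the regions partially overlap (shared area 27.84 mm²), so overlapping operands fuse into one piece — 1 connected region. Overall, the cross-section is a single solid region. The nearest boundary edge runs (7.55, 0.00)→(0.00, 0.00); distance from the point to it = 0.40 mm. The point is inside the cross-section, 0.40 mm from the nearest boundary — within the 1.2 mm shell band (3 × 0.4).

shell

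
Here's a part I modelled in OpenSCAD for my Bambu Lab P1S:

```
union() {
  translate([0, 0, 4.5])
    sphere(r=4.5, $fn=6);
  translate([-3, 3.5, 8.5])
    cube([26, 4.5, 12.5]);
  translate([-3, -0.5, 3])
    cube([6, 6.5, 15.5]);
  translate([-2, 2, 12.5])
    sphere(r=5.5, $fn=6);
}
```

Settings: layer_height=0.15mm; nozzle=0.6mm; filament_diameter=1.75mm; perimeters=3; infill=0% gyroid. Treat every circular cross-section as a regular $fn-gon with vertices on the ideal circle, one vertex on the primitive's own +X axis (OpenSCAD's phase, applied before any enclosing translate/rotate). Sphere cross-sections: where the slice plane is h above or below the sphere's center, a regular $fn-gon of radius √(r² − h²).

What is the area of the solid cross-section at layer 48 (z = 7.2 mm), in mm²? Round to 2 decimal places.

At z = 7.2 mm: the r=4.5 sphere contributes a regular 6-gon of circumradius √(4.5²−2.7²) = 3.600 (area = (6/2)·3.600²·sin(360°/6) = 33.67 mm²); the cube at (-3, 3.5) is not intersected at this z (z outside [8.5, 21]); the cube at (-3, -0.5) (footprint 6×6.5) is included at this height (area 39.00 mm²); the r=5.5 sphere at (-2, 2) contributes a regular 6-gon of circumradius √(5.5²−5.3²) = 1.470 (area = (6/2)·1.470²·sin(360°/6) = 5.61 mm²); Taking the union: the regions partially overlap — summed areas 78.28 mm² minus the doubly-counted overlap 24.44 mm² gives 53.84 mm² — area = 53.84 mm². Overall, the cross-section is a single solid region. Net area = 53.84 mm².

53.84 mm²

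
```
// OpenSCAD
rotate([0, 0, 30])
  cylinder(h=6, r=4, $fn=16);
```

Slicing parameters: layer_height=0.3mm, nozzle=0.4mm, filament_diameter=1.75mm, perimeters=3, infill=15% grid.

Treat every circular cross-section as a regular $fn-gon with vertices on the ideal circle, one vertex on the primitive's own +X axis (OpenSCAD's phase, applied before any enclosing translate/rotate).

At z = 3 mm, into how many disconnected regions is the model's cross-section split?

At z = 3 mm: the cylinder: section is a regular 16-gon, circumradius r=4; (rotated 30° about Z; rotation is an isometry so areas/perimeters/island counts are preserved). The result has 1 disconnected region.

1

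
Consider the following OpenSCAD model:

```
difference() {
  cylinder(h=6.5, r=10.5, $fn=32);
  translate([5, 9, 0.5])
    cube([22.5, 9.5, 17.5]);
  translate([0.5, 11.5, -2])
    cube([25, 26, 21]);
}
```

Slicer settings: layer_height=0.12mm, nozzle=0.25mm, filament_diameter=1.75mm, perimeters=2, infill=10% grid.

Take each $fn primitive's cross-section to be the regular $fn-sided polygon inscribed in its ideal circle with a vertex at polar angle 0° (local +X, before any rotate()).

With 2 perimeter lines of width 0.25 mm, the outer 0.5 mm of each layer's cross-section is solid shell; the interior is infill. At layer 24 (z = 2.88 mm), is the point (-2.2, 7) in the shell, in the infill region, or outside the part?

At z = 2.88 mm: the cylinder: section is a regular 32-gon, circumradius r=10.5; the cube at (5, 9) (footprint 22.5×9.5) is included at this height; the cube at (0.5, 11.5) is present — its section is the full 25×26 rectangle; Taking the first minus the rest: starting from the r=10.5 cylinder, the 22.5×9.5 cube at (5, 9) partially overlaps it — only the 0.03 mm² overlap (of its 213.75 mm²) is removed, clipping the outline; the 25×26 cube at (0.5, 11.5) misses the remaining region (no effect) — 1 connected region. Overall, the cross-section is a single solid region. The nearest boundary edge runs (-4.02, 9.70)→(-2.05, 10.30); distance from the point to it = 3.11 mm. The point is inside the cross-section and 3.11 mm from the nearest boundary — more than the 0.5 mm shell width (2 × 0.25), so it's in the infill interior.

infill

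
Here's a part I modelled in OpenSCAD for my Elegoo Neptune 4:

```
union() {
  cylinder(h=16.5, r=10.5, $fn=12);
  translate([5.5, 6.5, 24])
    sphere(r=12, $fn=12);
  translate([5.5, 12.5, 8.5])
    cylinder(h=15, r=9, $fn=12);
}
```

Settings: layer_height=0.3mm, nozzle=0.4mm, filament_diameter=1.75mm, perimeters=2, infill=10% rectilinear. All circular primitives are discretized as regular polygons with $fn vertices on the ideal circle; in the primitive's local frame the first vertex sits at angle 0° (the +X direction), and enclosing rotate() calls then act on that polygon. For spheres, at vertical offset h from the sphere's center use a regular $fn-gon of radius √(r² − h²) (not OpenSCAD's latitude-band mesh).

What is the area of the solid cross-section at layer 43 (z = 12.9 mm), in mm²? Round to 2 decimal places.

At z = 12.9 mm: the cylinder: section is a regular 12-gon, circumradius r=10.5 (area = (12/2)·10.500²·sin(360°/12) = 330.75 mm²); the r=12 sphere at (5.5, 6.5) slices to a regular 12-gon of circumradius 4.560 (√(r²−h²) with h=11.1 from center) (area = (12/2)·4.560²·sin(360°/12) = 62.37 mm²); the r=9 cylinder at (5.5, 12.5) gives a regular 12-gon of circumradius 9 (constant along its height) (area = (12/2)·9.000²·sin(360°/12) = 243.00 mm²); Combining (union): the regions partially overlap — summed areas 636.12 mm² minus the doubly-counted overlap 111.52 mm² gives 524.60 mm² — area = 524.60 mm². Overall, the cross-section is a single solid region. Net area = 524.60 mm².

524.60 mm²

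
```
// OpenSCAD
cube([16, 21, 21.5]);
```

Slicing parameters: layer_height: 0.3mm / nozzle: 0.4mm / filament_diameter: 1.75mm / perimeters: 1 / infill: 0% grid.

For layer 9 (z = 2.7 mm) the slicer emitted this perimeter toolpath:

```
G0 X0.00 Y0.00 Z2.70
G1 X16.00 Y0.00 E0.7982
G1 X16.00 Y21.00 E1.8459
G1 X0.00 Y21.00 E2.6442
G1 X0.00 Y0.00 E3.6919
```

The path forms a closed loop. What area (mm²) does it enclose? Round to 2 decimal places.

Apply the shoelace formula to the sequence of (X, Y) vertices; enclosed area = 336.00 mm².

336.00 mm²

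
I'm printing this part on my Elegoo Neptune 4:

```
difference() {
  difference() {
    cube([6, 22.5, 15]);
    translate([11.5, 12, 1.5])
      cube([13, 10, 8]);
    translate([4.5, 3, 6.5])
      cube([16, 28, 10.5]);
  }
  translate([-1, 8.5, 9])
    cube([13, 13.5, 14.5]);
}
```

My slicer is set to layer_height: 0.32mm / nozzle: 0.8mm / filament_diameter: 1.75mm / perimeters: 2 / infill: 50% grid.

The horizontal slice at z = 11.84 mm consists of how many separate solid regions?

2

At z = 11.84 mm: the 6×22.5 cube contributes its full rectangle; the cube at (11.5, 12) is not intersected at this z (z outside [1.5, 9.5]); the cube at (4.5, 3) is present — its section is the full 16×28 rectangle; Subtracting the remaining from the first: starting from the 6×22.5 cube, the 16×28 cube at (4.5, 3) partially overlaps it — only the 29.25 mm² overlap (of its 448.00 mm²) is removed, clipping the outline — 1 connected region; the 13×13.5 cube at (-1, 8.5) contributes its full rectangle; Subtracting the remaining from the first: starting from the result so far, the 13×13.5 cube at (-1, 8.5) partially overlaps it — only the 60.75 mm² overlap (of its 175.50 mm²) is removed, clipping the outline — 2 connected regions. The result has 2 disconnected regions.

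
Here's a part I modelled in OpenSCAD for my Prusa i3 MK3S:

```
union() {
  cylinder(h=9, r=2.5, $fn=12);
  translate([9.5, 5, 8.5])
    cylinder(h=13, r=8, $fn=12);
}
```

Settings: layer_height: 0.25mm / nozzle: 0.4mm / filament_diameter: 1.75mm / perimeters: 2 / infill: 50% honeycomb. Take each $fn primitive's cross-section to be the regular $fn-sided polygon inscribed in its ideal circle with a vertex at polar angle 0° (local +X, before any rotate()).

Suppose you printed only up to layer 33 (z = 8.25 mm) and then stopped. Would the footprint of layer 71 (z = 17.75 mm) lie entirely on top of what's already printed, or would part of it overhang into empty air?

Compare the two slices. At z = 8.25: the r=2.5 cylinder contributes a regular 12-gon of circumradius 2.5 (area = (12/2)·2.500²·sin(360°/12) = 18.75 mm²); the cylinder at (9.5, 5) is absent (z outside [8.5, 21.5]); Combining (union): only the r=2.5 cylinder is present, so the union is just that shape — area = 18.75 mm². At z = 17.75: the cylinder does not reach this height (z outside [0, 9]); the r=8 cylinder at (9.5, 5) gives a regular 12-gon of circumradius 8 (constant along its height) (area = (12/2)·8.000²·sin(360°/12) = 192.00 mm²); Taking the union: only the r=8 cylinder at (9.5, 5) is present, so the union is just that shape — area = 192.00 mm². Checking containment: at z = 17.75 the cross-section extends beyond the z = 8.25 cross-section by about 192.00 mm².

part overhangs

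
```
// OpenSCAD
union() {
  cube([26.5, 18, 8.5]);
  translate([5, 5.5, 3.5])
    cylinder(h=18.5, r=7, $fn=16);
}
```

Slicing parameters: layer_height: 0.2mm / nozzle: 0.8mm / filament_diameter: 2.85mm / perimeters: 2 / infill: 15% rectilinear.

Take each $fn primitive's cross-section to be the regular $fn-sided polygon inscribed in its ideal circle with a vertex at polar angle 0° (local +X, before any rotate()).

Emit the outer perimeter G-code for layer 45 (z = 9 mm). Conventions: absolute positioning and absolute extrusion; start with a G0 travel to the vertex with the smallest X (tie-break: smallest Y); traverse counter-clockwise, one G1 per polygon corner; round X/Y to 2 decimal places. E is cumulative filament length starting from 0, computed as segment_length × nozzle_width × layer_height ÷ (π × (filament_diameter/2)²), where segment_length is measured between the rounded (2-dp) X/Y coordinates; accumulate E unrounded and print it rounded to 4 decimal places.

At z = 9 mm: the cube is absent (z outside [0, 8.5]); the r=7 cylinder at (5, 5.5) gives a regular 16-gon of circumradius 7 (constant along its height); Merging all regions: only the r=7 cylinder at (5, 5.5) is present, so the union is just that shape — 1 connected region. The outline is a single polygon with 16 vertices. Extrusion per mm of travel: 0.8 × 0.2 / (π × 1.425²) = 0.025081. Accumulating E over each segment gives final E = 1.0963.

G0 X-2.00 Y5.50 Z9.00
G1 X-1.47 Y2.82 E0.0685
G1 X0.05 Y0.55 E0.1370
G1 X2.32 Y-0.97 E0.2056
G1 X5.00 Y-1.50 E0.2741
G1 X7.68 Y-0.97 E0.3426
G1 X9.95 Y0.55 E0.4111
G1 X11.47 Y2.82 E0.4796
G1 X12.00 Y5.50 E0.5481
G1 X11.47 Y8.18 E0.6167
G1 X9.95 Y10.45 E0.6852
G1 X7.68 Y11.97 E0.7537
G1 X5.00 Y12.50 E0.8222
G1 X2.32 Y11.97 E0.8907
G1 X0.05 Y10.45 E0.9593
G1 X-1.47 Y8.18 E1.0278
G1 X-2.00 Y5.50 E1.0963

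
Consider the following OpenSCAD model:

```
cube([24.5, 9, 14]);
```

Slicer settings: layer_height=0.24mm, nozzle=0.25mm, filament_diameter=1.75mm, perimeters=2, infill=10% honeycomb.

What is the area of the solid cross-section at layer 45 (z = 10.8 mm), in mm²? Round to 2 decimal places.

220.50 mm²

At z = 10.8 mm: the cube (footprint 24.5×9) is included at this height (area 220.50 mm²). Overall, the cross-section is a single solid region. Net area = 220.50 mm².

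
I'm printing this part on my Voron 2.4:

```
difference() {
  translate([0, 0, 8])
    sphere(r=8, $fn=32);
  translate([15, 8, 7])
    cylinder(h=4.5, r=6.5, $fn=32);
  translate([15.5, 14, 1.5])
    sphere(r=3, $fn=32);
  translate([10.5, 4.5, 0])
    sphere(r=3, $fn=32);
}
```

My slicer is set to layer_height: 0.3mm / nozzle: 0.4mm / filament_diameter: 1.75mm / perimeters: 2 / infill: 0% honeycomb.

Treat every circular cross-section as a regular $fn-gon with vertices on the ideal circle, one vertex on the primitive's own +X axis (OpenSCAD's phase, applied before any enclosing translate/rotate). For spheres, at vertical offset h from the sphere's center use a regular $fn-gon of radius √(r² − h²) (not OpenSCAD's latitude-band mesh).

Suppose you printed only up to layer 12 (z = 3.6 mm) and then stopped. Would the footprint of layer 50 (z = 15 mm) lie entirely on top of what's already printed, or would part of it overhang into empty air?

Compare the two slices. At z = 3.6: the r=8 sphere slices to a regular 32-gon of circumradius 6.681 (√(r²−h²) with h=4.4 from center) (area = (32/2)·6.681²·sin(360°/32) = 139.34 mm²); the cylinder at (15, 8) is not intersected at this z (z outside [7, 11.5]); the r=3 sphere at (15.5, 14) contributes a regular 32-gon of circumradius √(3²−2.1²) = 2.142 (area = (32/2)·2.142²·sin(360°/32) = 14.33 mm²); the sphere at (10.5, 4.5) does not reach this height (|z−center|=3.600 > r=3); After the difference (first − rest): starting from the r=8 sphere (139.34 mm²), the r=3 sphere at (15.5, 14) misses the remaining region (no effect) — area = 139.34 mm². At z = 15: the r=8 sphere slices to a regular 32-gon of circumradius 3.873 (√(r²−h²) with h=7 from center) (area = (32/2)·3.873²·sin(360°/32) = 46.82 mm²); the cylinder at (15, 8) does not reach this height (z outside [7, 11.5]); the sphere at (15.5, 14) is absent (|z−center|=13.500 > r=3); the sphere at (10.5, 4.5) is not intersected at this z (|z−center|=15.000 > r=3); After the difference (first − rest): none of the subtracted shapes is present at this height, so the r=8 sphere is unchanged — area = 46.82 mm². Checking containment: the cross-section at z = 15 is a subset of the cross-section at z = 3.6.

entirely on top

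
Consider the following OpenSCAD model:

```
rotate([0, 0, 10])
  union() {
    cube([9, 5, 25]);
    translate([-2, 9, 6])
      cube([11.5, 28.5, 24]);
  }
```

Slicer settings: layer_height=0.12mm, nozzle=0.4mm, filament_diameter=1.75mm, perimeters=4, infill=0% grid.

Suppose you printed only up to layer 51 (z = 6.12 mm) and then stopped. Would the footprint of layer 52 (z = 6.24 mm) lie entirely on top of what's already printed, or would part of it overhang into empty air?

entirely on top

Compare the two slices. At z = 6.12: the 9×5 cube contributes its full rectangle (area 45.00 mm²); the 11.5×28.5 cube at (-2, 9) contributes its full rectangle (area 327.75 mm²); Merging all regions: the 2 present regions are separate (no shared area or edge), so areas and boundary lengths simply add and each stays a separate island — area = 372.75 mm²; (rotated 10° about Z; rotation is an isometry so areas/perimeters/island counts are preserved). At z = 6.24: the 9×5 cube contributes its full rectangle (area 45.00 mm²); the cube at (-2, 9) is present — its section is the full 11.5×28.5 rectangle (area 327.75 mm²); Taking the union: the 2 present regions are separate (no shared area or edge), so areas and boundary lengths simply add and each stays a separate island — area = 372.75 mm²; (whole slice rotated 10° about Z — lengths, areas and connectivity unchanged). Checking containment: the cross-section at z = 6.24 is a subset of the cross-section at z = 6.12.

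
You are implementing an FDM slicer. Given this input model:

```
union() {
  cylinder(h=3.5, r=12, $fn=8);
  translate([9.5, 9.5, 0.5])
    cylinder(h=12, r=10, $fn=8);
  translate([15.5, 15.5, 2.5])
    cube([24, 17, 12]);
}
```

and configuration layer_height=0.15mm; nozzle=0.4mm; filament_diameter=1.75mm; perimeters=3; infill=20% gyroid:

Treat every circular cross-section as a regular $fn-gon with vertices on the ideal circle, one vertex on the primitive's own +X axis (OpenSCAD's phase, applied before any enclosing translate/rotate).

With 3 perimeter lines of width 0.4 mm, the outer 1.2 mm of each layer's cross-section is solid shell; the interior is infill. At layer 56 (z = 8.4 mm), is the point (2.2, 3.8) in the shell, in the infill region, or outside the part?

shell

At z = 8.4 mm: the cylinder does not reach this height (z outside [0, 3.5]); the r=10 cylinder at (9.5, 9.5) gives a regular 8-gon of circumradius 10 (constant along its height); the cube at (15.5, 15.5) is present — its section is the full 24×17 rectangle; Taking the union: the regions partially overlap (shared area 1.62 mm²), so overlapping operands fuse into one piece — 1 connected region. Overall, the cross-section is a single solid region. The nearest boundary edge runs (2.43, 2.43)→(-0.50, 9.50); distance from the point to it = 0.31 mm. The point is inside the cross-section, 0.31 mm from the nearest boundary — within the 1.2 mm shell band (3 × 0.4).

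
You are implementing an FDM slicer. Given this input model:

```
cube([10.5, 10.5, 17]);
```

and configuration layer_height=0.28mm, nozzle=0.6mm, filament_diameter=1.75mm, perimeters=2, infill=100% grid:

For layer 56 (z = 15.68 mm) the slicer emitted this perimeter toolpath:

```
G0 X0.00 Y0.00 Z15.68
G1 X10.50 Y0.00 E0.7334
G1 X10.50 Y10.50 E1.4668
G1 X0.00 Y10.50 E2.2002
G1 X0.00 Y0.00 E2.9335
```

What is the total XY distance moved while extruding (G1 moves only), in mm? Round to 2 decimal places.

42.00 mm

Sum the Euclidean lengths of each G1 segment: total = 42.00 mm.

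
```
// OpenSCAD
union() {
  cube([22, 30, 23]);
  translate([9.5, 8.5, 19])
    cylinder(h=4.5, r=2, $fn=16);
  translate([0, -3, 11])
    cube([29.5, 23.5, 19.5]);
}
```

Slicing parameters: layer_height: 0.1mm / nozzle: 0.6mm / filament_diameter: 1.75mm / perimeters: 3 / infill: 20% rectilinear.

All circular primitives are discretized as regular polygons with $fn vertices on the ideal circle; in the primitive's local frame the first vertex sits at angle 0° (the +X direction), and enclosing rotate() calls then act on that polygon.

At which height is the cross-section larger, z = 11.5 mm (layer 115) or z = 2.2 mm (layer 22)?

layer 115 (z = 11.5 mm)

Layer 115 (z = 11.5): the cube (footprint 22×30) is included at this height (area 660.00 mm²); the cylinder at (9.5, 8.5) is absent (z outside [19, 23.5]); the cube at (0, -3) is present — its section is the full 29.5×23.5 rectangle (area 693.25 mm²); Taking the union: the regions partially overlap — summed areas 1353.25 mm² minus the doubly-counted overlap 451.00 mm² gives 902.25 mm² — area = 902.25 mm². So its area = 902.25 mm². Layer 22 (z = 2.2): the cube (footprint 22×30) is included at this height (area 660.00 mm²); the cylinder at (9.5, 8.5) does not reach this height (z outside [19, 23.5]); the cube at (0, -3) is absent (z outside [11, 30.5]); Combining (union): only the 22×30 cube is present, so the union is just that shape — area = 660.00 mm². So its area = 660.00 mm². Layer 115 is larger (902.25 vs 660.00 mm²).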